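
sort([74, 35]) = [ 35,74] 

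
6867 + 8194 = 15061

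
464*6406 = 2972384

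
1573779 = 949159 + 624620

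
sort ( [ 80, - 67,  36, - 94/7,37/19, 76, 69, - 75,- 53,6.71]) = [ - 75, - 67, - 53, - 94/7, 37/19, 6.71,36, 69,76,  80]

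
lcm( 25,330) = 1650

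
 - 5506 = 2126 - 7632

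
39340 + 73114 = 112454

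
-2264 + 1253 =  -  1011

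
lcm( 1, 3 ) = 3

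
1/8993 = 1/8993  =  0.00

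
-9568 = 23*( - 416) 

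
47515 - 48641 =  - 1126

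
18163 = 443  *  41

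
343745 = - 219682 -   -  563427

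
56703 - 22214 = 34489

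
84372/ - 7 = - 84372/7 = - 12053.14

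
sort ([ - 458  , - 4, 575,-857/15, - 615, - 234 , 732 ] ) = [ - 615, - 458,- 234, - 857/15, - 4, 575, 732]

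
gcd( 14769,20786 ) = 547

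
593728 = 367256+226472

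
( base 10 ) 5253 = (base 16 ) 1485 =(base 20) D2D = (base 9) 7176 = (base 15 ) 1853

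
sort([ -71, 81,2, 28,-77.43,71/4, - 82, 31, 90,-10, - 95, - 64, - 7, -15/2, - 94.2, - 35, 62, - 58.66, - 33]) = [-95, - 94.2, - 82, - 77.43, - 71, - 64, - 58.66, - 35, - 33  , - 10, - 15/2  , - 7,2,71/4, 28 , 31, 62, 81, 90] 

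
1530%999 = 531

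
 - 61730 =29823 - 91553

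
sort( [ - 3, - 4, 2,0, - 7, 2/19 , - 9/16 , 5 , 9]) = [  -  7 ,  -  4,-3, - 9/16, 0, 2/19,2,5, 9]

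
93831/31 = 93831/31=3026.81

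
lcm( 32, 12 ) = 96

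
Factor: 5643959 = 233^1*24223^1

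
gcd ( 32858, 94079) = 1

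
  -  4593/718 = - 4593/718 = - 6.40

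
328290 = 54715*6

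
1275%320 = 315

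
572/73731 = 572/73731   =  0.01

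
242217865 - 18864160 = 223353705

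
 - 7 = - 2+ - 5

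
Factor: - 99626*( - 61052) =6082366552 = 2^3*109^1* 457^1*15263^1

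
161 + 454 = 615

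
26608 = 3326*8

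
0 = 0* 2226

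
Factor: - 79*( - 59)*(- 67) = -59^1*67^1*79^1 = - 312287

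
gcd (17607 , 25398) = 3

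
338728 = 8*42341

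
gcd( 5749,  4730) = 1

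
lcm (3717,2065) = 18585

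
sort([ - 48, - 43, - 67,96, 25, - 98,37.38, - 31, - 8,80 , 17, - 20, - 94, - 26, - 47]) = [ - 98,-94, - 67, - 48, - 47, - 43 , - 31,-26 , - 20, - 8,17,25,37.38,80,96]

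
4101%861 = 657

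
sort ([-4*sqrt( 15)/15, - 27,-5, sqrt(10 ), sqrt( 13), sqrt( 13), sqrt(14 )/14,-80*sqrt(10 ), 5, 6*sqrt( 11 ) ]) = [-80*sqrt( 10 ), - 27, - 5,-4*sqrt(15)/15, sqrt( 14) /14, sqrt( 10), sqrt(13 ) , sqrt ( 13 ),5, 6*sqrt(11)] 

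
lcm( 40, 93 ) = 3720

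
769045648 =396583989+372461659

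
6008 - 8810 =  - 2802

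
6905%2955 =995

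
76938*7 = 538566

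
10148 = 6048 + 4100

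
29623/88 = 336 + 5/8 = 336.62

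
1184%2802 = 1184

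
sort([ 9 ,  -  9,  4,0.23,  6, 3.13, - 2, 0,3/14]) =[- 9, - 2,  0,3/14, 0.23, 3.13,  4, 6,9] 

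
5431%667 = 95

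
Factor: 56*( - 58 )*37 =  -120176=- 2^4*7^1 * 29^1*37^1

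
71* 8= 568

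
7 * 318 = 2226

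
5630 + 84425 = 90055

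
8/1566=4/783 = 0.01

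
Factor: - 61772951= - 17^1* 3633703^1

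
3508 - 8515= - 5007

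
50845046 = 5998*8477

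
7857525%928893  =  426381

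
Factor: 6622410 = 2^1* 3^1*5^1*220747^1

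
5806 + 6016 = 11822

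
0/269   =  0  =  0.00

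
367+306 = 673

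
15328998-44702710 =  - 29373712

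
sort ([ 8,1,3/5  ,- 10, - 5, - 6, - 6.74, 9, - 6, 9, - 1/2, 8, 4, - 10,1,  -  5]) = [ - 10, - 10, - 6.74, - 6, - 6, - 5, - 5,  -  1/2,  3/5,1,1 , 4,  8,8 , 9,9]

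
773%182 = 45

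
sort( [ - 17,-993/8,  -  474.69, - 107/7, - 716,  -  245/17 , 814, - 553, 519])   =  [ - 716, - 553, - 474.69,-993/8, - 17, - 107/7, - 245/17 , 519 , 814] 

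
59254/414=143 + 26/207  =  143.13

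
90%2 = 0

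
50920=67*760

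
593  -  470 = 123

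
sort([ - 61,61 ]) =[ - 61, 61] 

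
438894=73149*6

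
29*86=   2494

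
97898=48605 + 49293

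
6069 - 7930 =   -  1861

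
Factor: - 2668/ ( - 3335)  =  4/5 = 2^2*5^(-1)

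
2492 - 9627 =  - 7135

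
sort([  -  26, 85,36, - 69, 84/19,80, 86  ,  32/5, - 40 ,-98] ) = [ - 98, - 69,- 40, - 26, 84/19, 32/5, 36, 80 , 85, 86 ]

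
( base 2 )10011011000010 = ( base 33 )93M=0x26C2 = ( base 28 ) CIA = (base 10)9922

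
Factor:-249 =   -  3^1*83^1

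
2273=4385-2112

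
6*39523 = 237138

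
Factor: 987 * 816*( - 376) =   -  302827392 = - 2^7*3^2*7^1*17^1*47^2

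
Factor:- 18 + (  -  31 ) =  - 49=-7^2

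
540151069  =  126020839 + 414130230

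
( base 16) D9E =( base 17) C11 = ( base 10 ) 3486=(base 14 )13b0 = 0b110110011110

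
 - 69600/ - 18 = 3866+2/3 = 3866.67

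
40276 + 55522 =95798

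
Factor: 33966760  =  2^3*5^1  *  313^1*2713^1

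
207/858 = 69/286 = 0.24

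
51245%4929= 1955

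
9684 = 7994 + 1690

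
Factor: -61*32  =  -2^5*61^1 =- 1952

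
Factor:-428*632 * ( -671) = 181502816 = 2^5*11^1 * 61^1*79^1*107^1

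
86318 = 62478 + 23840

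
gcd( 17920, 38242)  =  2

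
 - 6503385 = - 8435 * 771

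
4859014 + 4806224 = 9665238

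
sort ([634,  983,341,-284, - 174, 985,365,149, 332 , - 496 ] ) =[ - 496,-284,-174 , 149,332, 341,365,634, 983,  985 ]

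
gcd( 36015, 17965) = 5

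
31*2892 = 89652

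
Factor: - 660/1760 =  - 2^( -3)*3^1  =  -3/8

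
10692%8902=1790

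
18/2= 9=9.00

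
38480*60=2308800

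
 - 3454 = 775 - 4229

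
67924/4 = 16981 = 16981.00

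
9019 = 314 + 8705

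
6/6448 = 3/3224=0.00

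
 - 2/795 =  - 2/795 = - 0.00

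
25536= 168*152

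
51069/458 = 111 + 231/458  =  111.50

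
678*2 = 1356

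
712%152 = 104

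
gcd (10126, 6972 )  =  166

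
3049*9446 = 28800854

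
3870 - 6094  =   - 2224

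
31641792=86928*364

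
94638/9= 10515+1/3 = 10515.33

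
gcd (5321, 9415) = 1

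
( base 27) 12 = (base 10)29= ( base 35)T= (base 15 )1e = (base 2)11101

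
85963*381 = 32751903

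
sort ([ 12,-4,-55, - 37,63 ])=[-55,-37,  -  4,12, 63]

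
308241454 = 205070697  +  103170757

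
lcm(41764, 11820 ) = 626460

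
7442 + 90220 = 97662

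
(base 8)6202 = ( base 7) 12223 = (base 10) 3202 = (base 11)2451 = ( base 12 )1A2A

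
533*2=1066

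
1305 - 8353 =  - 7048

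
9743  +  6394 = 16137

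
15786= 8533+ 7253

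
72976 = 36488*2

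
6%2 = 0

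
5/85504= 5/85504 = 0.00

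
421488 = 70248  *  6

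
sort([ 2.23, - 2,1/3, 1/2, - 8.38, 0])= [ - 8.38, - 2, 0, 1/3, 1/2, 2.23 ]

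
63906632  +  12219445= 76126077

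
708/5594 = 354/2797 = 0.13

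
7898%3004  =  1890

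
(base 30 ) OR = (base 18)259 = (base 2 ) 1011101011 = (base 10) 747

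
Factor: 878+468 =1346  =  2^1 * 673^1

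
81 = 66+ 15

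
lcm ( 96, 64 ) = 192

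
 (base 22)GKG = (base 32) 808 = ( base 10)8200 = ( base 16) 2008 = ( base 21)ica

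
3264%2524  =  740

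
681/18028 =681/18028= 0.04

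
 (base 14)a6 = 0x92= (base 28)56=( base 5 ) 1041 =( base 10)146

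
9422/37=9422/37  =  254.65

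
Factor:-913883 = - 197^1*4639^1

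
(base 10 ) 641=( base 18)1HB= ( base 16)281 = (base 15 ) 2cb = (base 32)K1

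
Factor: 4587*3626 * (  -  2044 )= -2^3*3^1*7^3*11^1*37^1*73^1*139^1 = - 33996752328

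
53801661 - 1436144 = 52365517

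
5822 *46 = 267812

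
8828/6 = 1471  +  1/3 = 1471.33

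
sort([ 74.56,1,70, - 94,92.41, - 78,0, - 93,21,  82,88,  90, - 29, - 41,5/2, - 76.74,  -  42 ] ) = [- 94, - 93, - 78, - 76.74,  -  42  , - 41, - 29,0, 1,5/2,21,70,74.56,82,88,  90, 92.41 ]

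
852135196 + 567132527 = 1419267723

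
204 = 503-299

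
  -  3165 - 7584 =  - 10749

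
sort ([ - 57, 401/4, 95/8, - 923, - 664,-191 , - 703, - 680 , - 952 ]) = [ - 952, - 923, - 703 , - 680, - 664, - 191, - 57,  95/8, 401/4]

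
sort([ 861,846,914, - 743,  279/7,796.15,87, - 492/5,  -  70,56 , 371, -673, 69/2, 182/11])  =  [ - 743, - 673, -492/5, - 70,182/11,69/2,279/7,56,87, 371, 796.15 , 846 , 861, 914]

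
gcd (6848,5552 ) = 16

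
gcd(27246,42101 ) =1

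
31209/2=15604+ 1/2 = 15604.50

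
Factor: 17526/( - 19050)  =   - 23/25   =  -5^ ( - 2)*23^1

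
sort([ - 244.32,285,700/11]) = [-244.32,700/11,285 ]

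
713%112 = 41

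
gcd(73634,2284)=2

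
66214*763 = 50521282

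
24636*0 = 0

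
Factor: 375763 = 19^1 * 19777^1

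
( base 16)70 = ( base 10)112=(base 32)3g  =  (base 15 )77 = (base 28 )40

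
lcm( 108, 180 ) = 540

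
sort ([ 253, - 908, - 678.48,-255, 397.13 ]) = [ - 908, - 678.48,  -  255 , 253, 397.13]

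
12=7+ 5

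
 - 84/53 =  - 2 + 22/53 = - 1.58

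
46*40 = 1840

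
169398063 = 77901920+91496143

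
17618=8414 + 9204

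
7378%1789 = 222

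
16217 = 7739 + 8478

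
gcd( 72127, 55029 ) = 83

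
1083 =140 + 943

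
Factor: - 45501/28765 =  - 3^1*5^ ( - 1)*11^( - 1 )*29^1 = - 87/55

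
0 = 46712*0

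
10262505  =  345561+9916944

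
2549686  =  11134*229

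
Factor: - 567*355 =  - 3^4*5^1*7^1*71^1= -201285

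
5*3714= 18570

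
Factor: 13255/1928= 2^( - 3 )*5^1 * 11^1 = 55/8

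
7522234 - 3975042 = 3547192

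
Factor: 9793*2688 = 26323584 = 2^7 *3^1* 7^2*1399^1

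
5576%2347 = 882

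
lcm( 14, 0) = 0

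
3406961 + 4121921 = 7528882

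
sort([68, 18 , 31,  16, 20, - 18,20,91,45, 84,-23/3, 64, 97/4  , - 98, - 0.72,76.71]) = [-98, - 18,-23/3, - 0.72,  16,  18 , 20, 20,97/4,31,45, 64,68, 76.71, 84, 91 ] 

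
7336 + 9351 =16687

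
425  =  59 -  - 366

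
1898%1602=296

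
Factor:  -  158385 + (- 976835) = -2^2 * 5^1*31^1*1831^1 = -1135220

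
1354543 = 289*4687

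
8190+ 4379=12569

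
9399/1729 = 5+58/133 = 5.44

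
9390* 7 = 65730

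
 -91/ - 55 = 91/55 = 1.65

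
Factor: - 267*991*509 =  - 3^1*89^1*509^1*991^1 = - 134679873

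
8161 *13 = 106093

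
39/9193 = 39/9193   =  0.00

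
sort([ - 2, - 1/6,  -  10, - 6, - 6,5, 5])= [-10, - 6, - 6, - 2, - 1/6,  5, 5 ] 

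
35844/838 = 17922/419=   42.77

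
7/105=1/15 = 0.07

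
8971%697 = 607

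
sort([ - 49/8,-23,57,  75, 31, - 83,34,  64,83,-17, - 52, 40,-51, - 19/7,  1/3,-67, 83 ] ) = [-83, - 67, - 52, - 51,-23, - 17,-49/8,  -  19/7, 1/3,  31,34,40, 57,64, 75 , 83,83 ]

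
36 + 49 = 85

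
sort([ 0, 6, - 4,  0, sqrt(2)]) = [ - 4,0, 0 , sqrt( 2),  6]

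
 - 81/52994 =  - 1  +  52913/52994 = - 0.00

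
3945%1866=213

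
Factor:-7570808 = - 2^3*7^1*135193^1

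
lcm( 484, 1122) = 24684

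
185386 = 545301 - 359915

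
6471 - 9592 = -3121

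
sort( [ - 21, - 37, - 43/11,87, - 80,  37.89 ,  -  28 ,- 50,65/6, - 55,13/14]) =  [ - 80, - 55, - 50, -37, - 28, - 21, - 43/11,13/14, 65/6,  37.89 , 87]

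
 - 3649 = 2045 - 5694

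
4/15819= 4/15819  =  0.00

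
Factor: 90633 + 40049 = 130682=2^1  *19^2*181^1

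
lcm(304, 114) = 912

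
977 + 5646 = 6623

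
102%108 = 102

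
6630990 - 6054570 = 576420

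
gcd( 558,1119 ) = 3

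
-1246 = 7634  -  8880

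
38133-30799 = 7334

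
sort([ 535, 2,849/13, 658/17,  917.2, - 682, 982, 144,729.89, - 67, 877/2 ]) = [ - 682, - 67, 2, 658/17,849/13,144, 877/2, 535, 729.89,917.2,  982 ]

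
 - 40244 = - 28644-11600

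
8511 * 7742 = 65892162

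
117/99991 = 117/99991=0.00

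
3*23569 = 70707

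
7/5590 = 7/5590 = 0.00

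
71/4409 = 71/4409 = 0.02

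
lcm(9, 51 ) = 153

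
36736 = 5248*7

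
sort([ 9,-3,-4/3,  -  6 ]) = [ - 6,-3, - 4/3, 9 ]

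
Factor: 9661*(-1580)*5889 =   -  2^2 * 3^1 * 5^1 * 13^1 * 79^1*151^1*9661^1 = - 89891933820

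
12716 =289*44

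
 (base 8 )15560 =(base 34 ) 62K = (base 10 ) 7024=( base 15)2134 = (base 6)52304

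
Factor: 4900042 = 2^1*7^1*350003^1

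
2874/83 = 2874/83 = 34.63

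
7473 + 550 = 8023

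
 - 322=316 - 638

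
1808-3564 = -1756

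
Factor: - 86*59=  - 2^1*43^1*59^1= - 5074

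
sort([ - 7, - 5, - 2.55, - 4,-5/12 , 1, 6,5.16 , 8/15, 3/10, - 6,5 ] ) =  [ - 7,  -  6,-5, - 4,  -  2.55, - 5/12, 3/10 , 8/15,1,5,5.16, 6]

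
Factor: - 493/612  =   - 2^( - 2) * 3^( - 2)*29^1 = - 29/36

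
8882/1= 8882 = 8882.00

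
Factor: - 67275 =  - 3^2*5^2*13^1*23^1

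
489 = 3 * 163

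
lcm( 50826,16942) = 50826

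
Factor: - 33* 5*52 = -8580 = - 2^2*3^1*5^1*11^1 *13^1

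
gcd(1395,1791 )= 9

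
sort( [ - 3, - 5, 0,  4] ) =[ - 5, - 3, 0,4 ]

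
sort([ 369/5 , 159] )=[ 369/5, 159]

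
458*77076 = 35300808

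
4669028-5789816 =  -1120788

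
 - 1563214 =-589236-973978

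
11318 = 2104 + 9214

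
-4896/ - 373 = 13 + 47/373=13.13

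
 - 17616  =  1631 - 19247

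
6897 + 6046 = 12943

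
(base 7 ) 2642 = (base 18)322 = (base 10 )1010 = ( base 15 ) 475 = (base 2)1111110010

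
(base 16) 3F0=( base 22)21i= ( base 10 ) 1008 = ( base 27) 1a9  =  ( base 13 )5c7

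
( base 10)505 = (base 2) 111111001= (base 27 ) ij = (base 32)fp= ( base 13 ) 2cb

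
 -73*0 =0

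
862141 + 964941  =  1827082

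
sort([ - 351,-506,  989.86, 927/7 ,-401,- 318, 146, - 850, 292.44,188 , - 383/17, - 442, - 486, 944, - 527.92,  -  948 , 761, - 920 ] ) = [ - 948, - 920, - 850, - 527.92, - 506, - 486, - 442, - 401, - 351,-318, - 383/17,927/7, 146, 188, 292.44 , 761 , 944, 989.86 ]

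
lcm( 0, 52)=0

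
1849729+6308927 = 8158656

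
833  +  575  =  1408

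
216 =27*8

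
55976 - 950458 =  - 894482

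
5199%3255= 1944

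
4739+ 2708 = 7447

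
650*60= 39000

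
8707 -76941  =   - 68234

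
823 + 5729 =6552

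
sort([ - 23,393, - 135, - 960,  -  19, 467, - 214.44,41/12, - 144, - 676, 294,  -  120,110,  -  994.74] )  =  [ - 994.74,  -  960,  -  676, - 214.44, - 144,-135,  -  120, - 23,  -  19,41/12,  110, 294,393, 467 ] 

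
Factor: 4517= 4517^1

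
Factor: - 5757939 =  -3^3*11^1*19387^1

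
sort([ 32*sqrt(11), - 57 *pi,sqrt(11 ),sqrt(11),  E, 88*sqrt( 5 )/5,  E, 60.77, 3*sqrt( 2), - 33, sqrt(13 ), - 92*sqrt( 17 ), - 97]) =[ - 92*sqrt(17 ),  -  57*pi,- 97, - 33, E , E,sqrt(11),sqrt( 11), sqrt(13 ), 3 * sqrt(2), 88*sqrt(5)/5,60.77, 32*sqrt( 11)] 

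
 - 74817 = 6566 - 81383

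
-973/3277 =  - 973/3277  =  - 0.30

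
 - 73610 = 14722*( - 5)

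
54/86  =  27/43 = 0.63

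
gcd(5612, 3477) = 61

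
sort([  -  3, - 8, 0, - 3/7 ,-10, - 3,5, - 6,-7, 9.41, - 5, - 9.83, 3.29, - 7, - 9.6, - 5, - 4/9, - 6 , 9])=[ - 10, - 9.83, - 9.6, - 8, - 7, - 7 , - 6 , - 6,  -  5,- 5,  -  3, - 3, - 4/9, - 3/7, 0,3.29,5,9, 9.41] 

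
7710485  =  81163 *95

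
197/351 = 197/351 =0.56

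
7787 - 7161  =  626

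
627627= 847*741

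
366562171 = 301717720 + 64844451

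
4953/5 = 990+3/5 =990.60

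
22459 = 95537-73078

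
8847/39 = 226 + 11/13=226.85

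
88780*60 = 5326800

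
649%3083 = 649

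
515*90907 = 46817105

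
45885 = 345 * 133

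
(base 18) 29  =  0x2D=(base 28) 1h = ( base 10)45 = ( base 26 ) 1j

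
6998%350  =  348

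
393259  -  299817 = 93442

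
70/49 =10/7 =1.43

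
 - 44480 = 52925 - 97405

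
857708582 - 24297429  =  833411153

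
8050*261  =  2101050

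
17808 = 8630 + 9178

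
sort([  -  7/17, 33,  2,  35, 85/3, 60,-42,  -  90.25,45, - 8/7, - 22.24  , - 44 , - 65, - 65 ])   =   [ - 90.25, - 65,- 65, - 44, - 42 , - 22.24, - 8/7, -7/17,2 , 85/3,33,35, 45,60]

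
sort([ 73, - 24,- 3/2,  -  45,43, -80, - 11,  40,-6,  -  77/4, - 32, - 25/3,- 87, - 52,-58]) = [  -  87, - 80, - 58, - 52,-45, - 32, - 24,-77/4, - 11,-25/3, - 6, - 3/2,40, 43,73]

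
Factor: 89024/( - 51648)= -3^( - 1)*13^1 * 107^1 * 269^( - 1)=- 1391/807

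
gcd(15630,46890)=15630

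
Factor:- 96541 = -29^1*3329^1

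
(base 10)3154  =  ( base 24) 5BA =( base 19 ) 8e0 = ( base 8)6122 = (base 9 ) 4284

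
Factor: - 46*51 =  - 2346 = - 2^1*3^1* 17^1*23^1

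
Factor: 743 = 743^1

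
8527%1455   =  1252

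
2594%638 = 42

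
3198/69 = 1066/23  =  46.35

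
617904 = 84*7356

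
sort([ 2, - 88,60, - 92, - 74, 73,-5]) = [ - 92, - 88 , - 74, - 5, 2,60, 73 ] 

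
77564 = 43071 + 34493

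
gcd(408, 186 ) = 6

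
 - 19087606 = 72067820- 91155426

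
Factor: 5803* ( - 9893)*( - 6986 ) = 2^1*7^2*13^1*499^1*761^1*829^1 = 401059825894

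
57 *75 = 4275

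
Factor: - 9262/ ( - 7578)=11/9=3^( - 2)*11^1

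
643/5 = 643/5 = 128.60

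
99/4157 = 99/4157 = 0.02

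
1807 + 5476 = 7283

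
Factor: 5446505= 5^1* 613^1*1777^1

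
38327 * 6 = 229962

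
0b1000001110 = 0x20E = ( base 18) 1B4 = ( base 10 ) 526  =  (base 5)4101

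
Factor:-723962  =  -2^1*17^1*107^1*199^1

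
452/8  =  113/2 = 56.50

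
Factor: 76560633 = 3^4 * 19^1*49747^1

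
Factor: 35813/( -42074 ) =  - 2^( - 1 )*59^1 * 109^( - 1)*193^(  -  1)*607^1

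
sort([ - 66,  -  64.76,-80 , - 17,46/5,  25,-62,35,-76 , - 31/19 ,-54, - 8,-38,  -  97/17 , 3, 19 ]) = [-80, - 76, - 66,-64.76 ,  -  62 ,  -  54 ,-38,-17, -8,-97/17,-31/19,  3 , 46/5,19, 25, 35] 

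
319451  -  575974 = - 256523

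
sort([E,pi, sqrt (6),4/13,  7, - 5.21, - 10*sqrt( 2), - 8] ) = [  -  10*sqrt(2 ), - 8, - 5.21, 4/13 , sqrt( 6), E,  pi, 7]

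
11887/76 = 156 + 31/76 = 156.41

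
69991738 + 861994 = 70853732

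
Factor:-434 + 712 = 278 = 2^1 * 139^1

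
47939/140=342 + 59/140 = 342.42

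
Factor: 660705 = 3^1*5^1*17^1 * 2591^1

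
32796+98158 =130954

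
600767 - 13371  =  587396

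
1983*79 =156657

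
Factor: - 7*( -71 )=7^1 * 71^1  =  497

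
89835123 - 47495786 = 42339337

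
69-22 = 47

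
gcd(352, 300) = 4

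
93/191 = 93/191 = 0.49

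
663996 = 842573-178577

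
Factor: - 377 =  - 13^1*29^1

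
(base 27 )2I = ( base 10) 72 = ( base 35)22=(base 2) 1001000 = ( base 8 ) 110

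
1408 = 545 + 863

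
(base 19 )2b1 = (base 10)932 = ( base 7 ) 2501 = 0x3A4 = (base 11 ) 778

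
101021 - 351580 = -250559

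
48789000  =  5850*8340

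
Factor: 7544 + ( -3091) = 61^1*73^1  =  4453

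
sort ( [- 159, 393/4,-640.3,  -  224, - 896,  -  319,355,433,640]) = [ - 896, - 640.3, - 319, - 224,  -  159,393/4, 355,433, 640 ]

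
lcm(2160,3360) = 30240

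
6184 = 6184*1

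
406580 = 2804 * 145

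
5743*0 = 0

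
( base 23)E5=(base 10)327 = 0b101000111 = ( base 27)c3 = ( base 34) 9L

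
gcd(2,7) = 1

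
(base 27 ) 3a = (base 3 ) 10101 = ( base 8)133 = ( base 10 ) 91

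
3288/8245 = 3288/8245 = 0.40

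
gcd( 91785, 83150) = 5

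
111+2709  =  2820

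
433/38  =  433/38 = 11.39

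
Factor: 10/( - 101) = -2^1 *5^1*101^( - 1 )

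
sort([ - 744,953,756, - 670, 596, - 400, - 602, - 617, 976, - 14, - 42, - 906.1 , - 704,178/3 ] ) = [ - 906.1, - 744, - 704, - 670, - 617,  -  602,-400, - 42, - 14,178/3,596,756,953, 976]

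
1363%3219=1363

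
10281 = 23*447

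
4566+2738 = 7304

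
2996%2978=18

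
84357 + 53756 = 138113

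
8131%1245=661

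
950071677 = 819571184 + 130500493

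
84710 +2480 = 87190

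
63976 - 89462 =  - 25486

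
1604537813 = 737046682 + 867491131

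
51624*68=3510432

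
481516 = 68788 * 7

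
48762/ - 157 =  - 311+65/157 = -310.59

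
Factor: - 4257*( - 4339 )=18471123 = 3^2*11^1*43^1 * 4339^1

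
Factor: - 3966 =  -2^1* 3^1*661^1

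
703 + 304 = 1007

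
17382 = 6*2897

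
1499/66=1499/66 = 22.71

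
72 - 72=0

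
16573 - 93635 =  - 77062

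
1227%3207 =1227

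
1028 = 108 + 920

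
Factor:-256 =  - 2^8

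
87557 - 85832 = 1725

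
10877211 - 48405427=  - 37528216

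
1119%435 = 249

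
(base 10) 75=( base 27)2L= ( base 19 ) 3i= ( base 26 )2n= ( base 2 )1001011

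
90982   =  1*90982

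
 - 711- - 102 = -609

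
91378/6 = 45689/3 = 15229.67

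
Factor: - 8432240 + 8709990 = 2^1*5^3*11^1*101^1 = 277750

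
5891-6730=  - 839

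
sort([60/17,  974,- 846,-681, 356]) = [ - 846, - 681 , 60/17, 356,  974]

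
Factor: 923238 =2^1*3^4*41^1 * 139^1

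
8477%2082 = 149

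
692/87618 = 346/43809 =0.01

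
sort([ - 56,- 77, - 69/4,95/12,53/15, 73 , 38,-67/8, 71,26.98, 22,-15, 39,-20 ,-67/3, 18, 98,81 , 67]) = [ - 77,-56, - 67/3 , - 20,-69/4,- 15,-67/8, 53/15, 95/12, 18, 22, 26.98,38 , 39, 67 , 71 , 73,81, 98]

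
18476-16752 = 1724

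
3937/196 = 3937/196=20.09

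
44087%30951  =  13136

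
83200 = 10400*8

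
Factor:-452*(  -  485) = 2^2*5^1 *97^1*113^1=219220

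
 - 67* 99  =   - 6633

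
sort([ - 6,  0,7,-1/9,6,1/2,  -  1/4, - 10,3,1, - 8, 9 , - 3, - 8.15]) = [ - 10, - 8.15, - 8, - 6, - 3 ,-1/4,  -  1/9,0, 1/2,1,3,6,7,9 ] 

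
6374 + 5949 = 12323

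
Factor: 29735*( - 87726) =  -2608532610 = -2^1 * 3^1 * 5^1* 19^1*313^1*14621^1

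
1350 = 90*15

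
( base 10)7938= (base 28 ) A3E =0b1111100000010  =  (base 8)17402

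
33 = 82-49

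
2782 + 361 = 3143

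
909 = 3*303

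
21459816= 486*44156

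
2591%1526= 1065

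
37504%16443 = 4618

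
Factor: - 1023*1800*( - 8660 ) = 2^5*3^3*5^3*11^1 * 31^1*433^1 = 15946524000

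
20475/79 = 259 + 14/79 = 259.18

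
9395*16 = 150320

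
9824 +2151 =11975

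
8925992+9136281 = 18062273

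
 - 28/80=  - 7/20 =-0.35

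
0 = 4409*0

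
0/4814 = 0 = 0.00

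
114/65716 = 57/32858 = 0.00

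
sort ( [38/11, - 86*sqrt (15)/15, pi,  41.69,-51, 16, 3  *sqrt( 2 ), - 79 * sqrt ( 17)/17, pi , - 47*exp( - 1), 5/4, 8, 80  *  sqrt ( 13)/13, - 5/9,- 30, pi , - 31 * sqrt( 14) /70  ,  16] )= [  -  51,-30,- 86*sqrt(15)/15,-79*sqrt(17) /17, - 47*exp( - 1) , - 31*sqrt(14) /70, - 5/9, 5/4, pi,pi, pi,38/11,3*sqrt ( 2 ), 8,16, 16, 80 * sqrt(13 ) /13, 41.69]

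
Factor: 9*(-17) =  - 3^2*17^1 = - 153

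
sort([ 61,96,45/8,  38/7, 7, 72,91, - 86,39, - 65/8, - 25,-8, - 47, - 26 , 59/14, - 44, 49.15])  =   [ - 86, - 47, - 44 , - 26 , - 25, - 65/8,  -  8,59/14, 38/7, 45/8,  7, 39, 49.15,  61, 72, 91, 96]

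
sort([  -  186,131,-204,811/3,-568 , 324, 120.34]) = [ - 568, -204, - 186 , 120.34, 131,811/3, 324]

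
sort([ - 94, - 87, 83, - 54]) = [ - 94, - 87, - 54,83 ] 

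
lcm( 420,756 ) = 3780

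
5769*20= 115380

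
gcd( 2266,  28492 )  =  2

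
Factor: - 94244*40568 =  - 3823290592=- 2^5*11^1* 461^1*23561^1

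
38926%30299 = 8627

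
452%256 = 196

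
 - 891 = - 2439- - 1548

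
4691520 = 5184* 905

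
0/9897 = 0 = 0.00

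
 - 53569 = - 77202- - 23633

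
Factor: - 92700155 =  - 5^1*18540031^1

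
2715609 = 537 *5057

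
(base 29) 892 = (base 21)fhj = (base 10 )6991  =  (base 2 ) 1101101001111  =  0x1b4f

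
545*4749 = 2588205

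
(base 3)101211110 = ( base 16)1ed8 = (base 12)46A0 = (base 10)7896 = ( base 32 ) 7mo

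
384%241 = 143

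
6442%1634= 1540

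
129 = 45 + 84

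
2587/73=35 + 32/73  =  35.44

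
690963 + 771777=1462740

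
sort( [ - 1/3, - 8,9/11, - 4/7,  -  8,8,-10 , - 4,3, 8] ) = [  -  10,-8 , - 8, - 4, - 4/7, - 1/3,9/11,3, 8 , 8] 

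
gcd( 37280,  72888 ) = 8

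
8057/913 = 8+753/913 = 8.82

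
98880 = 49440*2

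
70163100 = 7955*8820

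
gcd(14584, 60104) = 8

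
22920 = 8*2865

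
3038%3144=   3038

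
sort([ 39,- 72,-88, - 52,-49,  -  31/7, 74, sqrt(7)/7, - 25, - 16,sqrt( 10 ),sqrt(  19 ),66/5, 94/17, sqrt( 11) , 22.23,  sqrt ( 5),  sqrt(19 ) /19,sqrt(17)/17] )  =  [ - 88, - 72, - 52,- 49 , - 25, - 16,-31/7,sqrt (19)/19,sqrt( 17)/17, sqrt( 7 ) /7, sqrt( 5), sqrt(10),sqrt( 11) , sqrt( 19) , 94/17, 66/5 , 22.23, 39,74]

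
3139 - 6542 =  - 3403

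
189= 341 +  - 152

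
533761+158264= 692025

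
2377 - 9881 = - 7504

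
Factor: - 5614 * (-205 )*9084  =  10454503080  =  2^3*3^1*5^1*7^1*41^1 * 401^1*757^1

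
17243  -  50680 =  - 33437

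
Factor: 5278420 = 2^2*5^1*7^1*  37^1*1019^1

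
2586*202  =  522372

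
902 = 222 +680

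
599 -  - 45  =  644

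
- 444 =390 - 834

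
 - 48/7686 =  - 1 + 1273/1281 =- 0.01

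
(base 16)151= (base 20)GH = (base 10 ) 337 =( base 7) 661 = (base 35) 9m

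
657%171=144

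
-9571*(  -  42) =401982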